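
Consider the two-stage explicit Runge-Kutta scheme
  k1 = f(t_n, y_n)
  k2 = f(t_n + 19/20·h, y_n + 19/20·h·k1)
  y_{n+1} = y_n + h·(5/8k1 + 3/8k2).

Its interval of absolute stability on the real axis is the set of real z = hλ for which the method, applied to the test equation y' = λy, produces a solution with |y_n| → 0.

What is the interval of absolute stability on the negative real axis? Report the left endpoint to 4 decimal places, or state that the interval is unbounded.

Set f=λy, z=hλ:
  k1=λy_n ⇒ h·k1=z·y_n;  k2=λ(1+19/20z)y_n ⇒ h·k2=z(1+19/20z)y_n
  y_{n+1}/y_n = 1 + 5/8z + 3/8z(1+19/20z) = 1 + z + 57/160z²
  Hence R(z) = 1 + z + 57/160z².

Need |R(x)|<1, x<0.
x=-0.72: |R|=0.4647
R=1: x+57/160x²=0 ⇒ x=−160/57=-2.8070; min R=1−1/(4·57/160)=0.2982>−1
Confirm numerically:
  x=-2.242: |R|=0.54871 <1
  x=-1.718: |R|=0.33348 <1
  x=-1.508: |R|=0.30214 <1
  x=-3.040: |R|=1.25232 >1
  x=-2.895: |R|=1.09074 >1
Stable set (-2.8070, 0).

z∈(-2.8070,0).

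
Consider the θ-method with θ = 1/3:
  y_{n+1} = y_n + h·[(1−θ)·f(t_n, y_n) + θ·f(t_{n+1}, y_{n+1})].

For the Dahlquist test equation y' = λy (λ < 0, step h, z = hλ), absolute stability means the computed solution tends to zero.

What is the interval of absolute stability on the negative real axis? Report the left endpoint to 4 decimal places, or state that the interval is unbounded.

(-6.0000, 0).

On y'=λy, z=hλ:
  y_{n+1} = y_n + z·[2/3·y_n + 1/3·y_{n+1}] ⇒ (1 − 1/3z)y_{n+1} = (1 + 2/3z)y_n
  ⇒ R(z) = (1 + 2/3z)/(1 − 1/3z).

Solve |R(x)|<1 on ℝ⁻.
x=-0.4: |R|=0.6471
R=−1: 1+2/3x = −1+1/3x ⇒ -1/3x=2 ⇒ x=2/(-1/3)=-6.0000
Confirm numerically:
  x=-5.892: |R|=0.98785 <1
  x=-4.949: |R|=0.86778 <1
  x=-3.737: |R|=0.66409 <1
  x=-3.071: |R|=0.51754 <1
  x=-6.559: |R|=1.05848 >1
  x=-6.509: |R|=1.05353 >1
  x=-6.426: |R|=1.04519 >1
So |R|<1 on (-6.0000, 0).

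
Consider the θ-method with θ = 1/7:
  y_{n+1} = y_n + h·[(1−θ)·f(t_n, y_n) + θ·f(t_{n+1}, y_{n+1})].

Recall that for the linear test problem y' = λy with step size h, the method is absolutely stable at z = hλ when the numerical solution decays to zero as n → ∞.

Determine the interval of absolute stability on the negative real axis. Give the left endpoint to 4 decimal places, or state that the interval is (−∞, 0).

z∈(-2.8000,0).

Set f=λy, z=hλ:
  y_{n+1} = y_n + z·[6/7·y_n + 1/7·y_{n+1}] ⇒ (1 − 1/7z)y_{n+1} = (1 + 6/7z)y_n
  ⇒ R(z) = (1 + 6/7z)/(1 − 1/7z).

Need |R(x)|<1, x<0.
x=-0.37: |R|=0.6486
R=−1: 1+6/7x = −1+1/7x ⇒ -5/7x=2 ⇒ x=2/(-5/7)=-2.8000
Confirm numerically:
  x=-2.764: |R|=0.98156 <1
  x=-2.173: |R|=0.65824 <1
  x=-2.137: |R|=0.63719 <1
  x=-1.336: |R|=0.12188 <1
  x=-3.020: |R|=1.10978 >1
  x=-2.994: |R|=1.09706 >1
  x=-2.977: |R|=1.08870 >1
Interval (-2.8000, 0).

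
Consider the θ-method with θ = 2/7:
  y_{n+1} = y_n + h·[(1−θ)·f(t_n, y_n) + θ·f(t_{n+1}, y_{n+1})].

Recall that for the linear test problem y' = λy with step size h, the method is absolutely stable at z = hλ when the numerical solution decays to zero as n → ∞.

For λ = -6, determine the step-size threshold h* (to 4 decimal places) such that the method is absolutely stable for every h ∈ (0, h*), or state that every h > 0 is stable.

On y'=λy, z=hλ:
  y_{n+1} = y_n + z·[5/7·y_n + 2/7·y_{n+1}] ⇒ (1 − 2/7z)y_{n+1} = (1 + 5/7z)y_n
  Hence R(z) = (1 + 5/7z)/(1 − 2/7z).

Need |R(x)|<1, x<0.
x=-1.63: |R|=0.1121
R=−1: 1+5/7x = −1+2/7x ⇒ -3/7x=2 ⇒ x=2/(-3/7)=-4.6667
Confirm numerically:
  x=-3.113: |R|=0.64759 <1
  x=-2.853: |R|=0.57178 <1
  x=-2.217: |R|=0.35727 <1
  x=-5.170: |R|=1.08708 >1
  x=-4.851: |R|=1.03311 >1
  x=-4.709: |R|=1.00774 >1
Interval (-4.6667, 0).

(-4.6667,0); λ=-6 ⇒ h* = (14/3)/6 = 0.7778.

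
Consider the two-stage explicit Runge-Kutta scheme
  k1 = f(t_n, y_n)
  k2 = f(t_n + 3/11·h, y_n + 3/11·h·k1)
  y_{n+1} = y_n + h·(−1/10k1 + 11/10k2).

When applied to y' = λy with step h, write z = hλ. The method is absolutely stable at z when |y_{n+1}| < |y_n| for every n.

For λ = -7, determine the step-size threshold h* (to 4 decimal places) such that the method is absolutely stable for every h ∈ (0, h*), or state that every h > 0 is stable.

(-3.3333,0); λ=-7 ⇒ h* = (10/3)/7 = 0.4762.

With y'=λy (z=hλ):
  k1=λy_n ⇒ h·k1=z·y_n;  k2=λ(1+3/11z)y_n ⇒ h·k2=z(1+3/11z)y_n
  y_{n+1}/y_n = 1 − 1/10z + 11/10z(1+3/11z) = 1 + z + 3/10z²
  ⇒ R(z) = 1 + z + 3/10z².

Find x<0 with |R(x)|<1.
x=-0.76: |R|=0.4133
R=1: x+3/10x²=0 ⇒ x=−10/3=-3.3333; min R=1−1/(4·3/10)=0.1667>−1
Confirm numerically:
  x=-3.052: |R|=0.74241 <1
  x=-3.043: |R|=0.73495 <1
  x=-2.912: |R|=0.63192 <1
  x=-2.662: |R|=0.46387 <1
  x=-3.911: |R|=1.67778 >1
  x=-3.861: |R|=1.61120 >1
  x=-3.840: |R|=1.58368 >1
So |R|<1 on (-3.3333, 0).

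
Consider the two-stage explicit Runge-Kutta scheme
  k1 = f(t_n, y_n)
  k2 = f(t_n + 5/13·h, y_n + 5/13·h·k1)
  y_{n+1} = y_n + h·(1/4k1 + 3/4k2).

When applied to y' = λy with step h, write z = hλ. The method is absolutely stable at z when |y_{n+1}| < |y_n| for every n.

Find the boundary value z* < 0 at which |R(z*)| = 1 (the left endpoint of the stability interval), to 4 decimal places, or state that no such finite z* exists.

Test eqn y'=λy, z=hλ:
  k1=λy_n ⇒ h·k1=z·y_n;  k2=λ(1+5/13z)y_n ⇒ h·k2=z(1+5/13z)y_n
  y_{n+1}/y_n = 1 + 1/4z + 3/4z(1+5/13z) = 1 + z + 15/52z²
  R(z) = 1 + z + 15/52z².

Find x<0 with |R(x)|<1.
x=-0.43: |R|=0.6233
R=1: x+15/52x²=0 ⇒ x=−52/15=-3.4667; min R=1−1/(4·15/52)=0.1333>−1
Confirm numerically:
  x=-3.163: |R|=0.72293 <1
  x=-2.862: |R|=0.50080 <1
  x=-1.557: |R|=0.14230 <1
  x=-4.038: |R|=1.66549 >1
  x=-3.578: |R|=1.11491 >1
  x=-3.555: |R|=1.09058 >1
Stable set (-3.4667, 0).

left endpoint -3.4667.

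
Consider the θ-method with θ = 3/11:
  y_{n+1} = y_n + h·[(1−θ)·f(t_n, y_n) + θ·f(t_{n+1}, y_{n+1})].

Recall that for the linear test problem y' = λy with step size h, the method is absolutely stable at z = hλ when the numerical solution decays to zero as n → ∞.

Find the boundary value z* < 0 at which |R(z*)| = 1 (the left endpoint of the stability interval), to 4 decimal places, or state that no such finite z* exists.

Set f=λy, z=hλ:
  y_{n+1} = y_n + z·[8/11·y_n + 3/11·y_{n+1}] ⇒ (1 − 3/11z)y_{n+1} = (1 + 8/11z)y_n
  R(z) = (1 + 8/11z)/(1 − 3/11z).

Need |R(x)|<1, x<0.
x=-0.41: |R|=0.6312
R=−1: 1+8/11x = −1+3/11x ⇒ -5/11x=2 ⇒ x=2/(-5/11)=-4.4000
Confirm numerically:
  x=-2.675: |R|=0.54665 <1
  x=-2.227: |R|=0.38550 <1
  x=-2.004: |R|=0.29579 <1
  x=-4.833: |R|=1.08491 >1
  x=-4.597: |R|=1.03973 >1
  x=-4.462: |R|=1.01271 >1
So |R|<1 on (-4.4000, 0).

left endpoint -4.4000.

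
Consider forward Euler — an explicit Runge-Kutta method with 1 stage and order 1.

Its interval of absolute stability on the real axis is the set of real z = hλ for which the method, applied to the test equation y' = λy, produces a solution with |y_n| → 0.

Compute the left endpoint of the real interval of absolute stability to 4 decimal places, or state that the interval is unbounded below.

z* = -2.0000.

Set f=λy, z=hλ:
  order 1, 1-stage ⇒ R(z)=1+z
  (e.g. R(-0.65)=0.35000, |R|=0.35000)

Need |R(x)|<1, x<0.
x=-0.65: |R|=0.3500
|R(-1.42)|=0.4200 |R(-0.85)|=0.1500 |R(-0.55)|=0.4500
Bisect:
  x_lo=-2.4361 |R|=1.4361  x_hi=-0.2449 |R|=0.7551
  mid=-1.34049 |R|=0.34049 →hi
  mid=-1.88827 |R|=0.88827 →hi
  mid=-2.16216 |R|=1.16216 →lo
  mid=-2.02522 |R|=1.02522 →lo
  mid=-1.95674 |R|=0.95674 →hi
  mid=-1.99098 |R|=0.99098 →hi
  mid=-2.00810 |R|=1.00810 →lo
  mid=-1.99954 |R|=0.99954 →hi
  ...
  [-2.00007,-1.99994] ⇒ x*=-2.0000
So |R|<1 on (-2.0000, 0).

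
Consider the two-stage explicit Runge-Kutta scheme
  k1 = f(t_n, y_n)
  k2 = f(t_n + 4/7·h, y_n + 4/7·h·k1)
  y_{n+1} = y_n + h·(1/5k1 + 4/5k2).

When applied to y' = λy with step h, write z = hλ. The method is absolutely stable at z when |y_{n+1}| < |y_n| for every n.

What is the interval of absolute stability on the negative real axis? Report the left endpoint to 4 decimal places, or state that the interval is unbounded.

z∈(-2.1875,0).

On y'=λy, z=hλ:
  k1=λy_n ⇒ h·k1=z·y_n;  k2=λ(1+4/7z)y_n ⇒ h·k2=z(1+4/7z)y_n
  y_{n+1}/y_n = 1 + 1/5z + 4/5z(1+4/7z) = 1 + z + 16/35z²
  so R(z) = 1 + z + 16/35z².

Boundary: |R(x)|=1, x<0.
x=-0.31: |R|=0.7339
R=1: x+16/35x²=0 ⇒ x=−35/16=-2.1875; min R=1−1/(4·16/35)=0.4531>−1
Confirm numerically:
  x=-2.142: |R|=0.95545 <1
  x=-1.780: |R|=0.66841 <1
  x=-1.188: |R|=0.45719 <1
  x=-2.553: |R|=1.42657 >1
  x=-2.475: |R|=1.32529 >1
Stable set (-2.1875, 0).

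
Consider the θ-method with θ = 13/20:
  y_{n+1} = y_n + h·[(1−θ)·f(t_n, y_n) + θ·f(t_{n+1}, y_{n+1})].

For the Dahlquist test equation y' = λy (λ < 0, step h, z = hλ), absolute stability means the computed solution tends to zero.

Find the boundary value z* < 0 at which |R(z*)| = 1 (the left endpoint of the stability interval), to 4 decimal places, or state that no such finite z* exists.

unbounded; (−∞, 0).

On y'=λy, z=hλ:
  y_{n+1} = y_n + z·[7/20·y_n + 13/20·y_{n+1}] ⇒ (1 − 13/20z)y_{n+1} = (1 + 7/20z)y_n
  R(z) = (1 + 7/20z)/(1 − 13/20z).

Find x<0 with |R(x)|<1.
x=-1.05: |R|=0.3759
x=-2: |R|=0.1304
x=-10: |R|=0.3333
x=-100: |R|=0.5152
θ=13/20≥1/2 ⇒ |1+7/20x|<|1−13/20x| ∀x<0 ⇒ unbounded interval.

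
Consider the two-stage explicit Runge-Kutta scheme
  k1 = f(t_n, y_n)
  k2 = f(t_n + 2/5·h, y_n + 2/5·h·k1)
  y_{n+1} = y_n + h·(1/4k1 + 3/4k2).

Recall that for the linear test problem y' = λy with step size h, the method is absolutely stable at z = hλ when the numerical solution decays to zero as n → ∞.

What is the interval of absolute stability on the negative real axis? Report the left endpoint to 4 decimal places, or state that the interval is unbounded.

With y'=λy (z=hλ):
  k1=λy_n ⇒ h·k1=z·y_n;  k2=λ(1+2/5z)y_n ⇒ h·k2=z(1+2/5z)y_n
  y_{n+1}/y_n = 1 + 1/4z + 3/4z(1+2/5z) = 1 + z + 3/10z²
  so R(z) = 1 + z + 3/10z².

Boundary: |R(x)|=1, x<0.
x=-1.77: |R|=0.1699
R=1: x+3/10x²=0 ⇒ x=−10/3=-3.3333; min R=1−1/(4·3/10)=0.1667>−1
Confirm numerically:
  x=-2.448: |R|=0.34981 <1
  x=-2.154: |R|=0.23791 <1
  x=-1.403: |R|=0.18752 <1
  x=-3.847: |R|=1.59282 >1
  x=-3.787: |R|=1.51541 >1
  x=-3.579: |R|=1.26377 >1
Stable set (-3.3333, 0).

z∈(-3.3333,0).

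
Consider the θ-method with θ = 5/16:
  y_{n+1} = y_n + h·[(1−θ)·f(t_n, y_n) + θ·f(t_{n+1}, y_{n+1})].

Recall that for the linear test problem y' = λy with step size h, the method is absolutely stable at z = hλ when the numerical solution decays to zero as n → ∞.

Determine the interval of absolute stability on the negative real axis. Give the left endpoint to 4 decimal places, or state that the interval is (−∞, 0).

z∈(-5.3333,0).

Test eqn y'=λy, z=hλ:
  y_{n+1} = y_n + z·[11/16·y_n + 5/16·y_{n+1}] ⇒ (1 − 5/16z)y_{n+1} = (1 + 11/16z)y_n
  so R(z) = (1 + 11/16z)/(1 − 5/16z).

Need |R(x)|<1, x<0.
x=-0.47: |R|=0.5902
R=−1: 1+11/16x = −1+5/16x ⇒ -3/8x=2 ⇒ x=2/(-3/8)=-5.3333
Confirm numerically:
  x=-4.794: |R|=0.91904 <1
  x=-3.594: |R|=0.69279 <1
  x=-2.753: |R|=0.47986 <1
  x=-2.351: |R|=0.35529 <1
  x=-5.877: |R|=1.07187 >1
  x=-5.875: |R|=1.07163 >1
Interval (-5.3333, 0).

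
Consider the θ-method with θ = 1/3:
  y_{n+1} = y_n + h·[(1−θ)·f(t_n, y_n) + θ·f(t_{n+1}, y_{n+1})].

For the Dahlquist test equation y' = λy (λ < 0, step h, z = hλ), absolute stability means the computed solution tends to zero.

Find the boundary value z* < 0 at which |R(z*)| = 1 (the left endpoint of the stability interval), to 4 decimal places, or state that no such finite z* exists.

Set f=λy, z=hλ:
  y_{n+1} = y_n + z·[2/3·y_n + 1/3·y_{n+1}] ⇒ (1 − 1/3z)y_{n+1} = (1 + 2/3z)y_n
  so R(z) = (1 + 2/3z)/(1 − 1/3z).

Need |R(x)|<1, x<0.
x=-0.55: |R|=0.5352
R=−1: 1+2/3x = −1+1/3x ⇒ -1/3x=2 ⇒ x=2/(-1/3)=-6.0000
Confirm numerically:
  x=-4.492: |R|=0.79872 <1
  x=-4.419: |R|=0.78690 <1
  x=-4.272: |R|=0.76238 <1
  x=-2.480: |R|=0.35766 <1
  x=-6.574: |R|=1.05995 >1
  x=-6.410: |R|=1.04357 >1
  x=-6.088: |R|=1.00968 >1
Interval (-6.0000, 0).

z* = -6.0000.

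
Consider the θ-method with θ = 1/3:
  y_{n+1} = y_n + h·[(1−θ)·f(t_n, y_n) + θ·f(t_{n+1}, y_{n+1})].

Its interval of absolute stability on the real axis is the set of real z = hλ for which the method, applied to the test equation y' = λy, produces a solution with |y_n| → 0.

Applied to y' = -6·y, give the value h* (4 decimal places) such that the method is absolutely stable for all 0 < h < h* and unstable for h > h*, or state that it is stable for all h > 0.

With y'=λy (z=hλ):
  y_{n+1} = y_n + z·[2/3·y_n + 1/3·y_{n+1}] ⇒ (1 − 1/3z)y_{n+1} = (1 + 2/3z)y_n
  so R(z) = (1 + 2/3z)/(1 − 1/3z).

Boundary: |R(x)|=1, x<0.
x=-1.71: |R|=0.0892
R=−1: 1+2/3x = −1+1/3x ⇒ -1/3x=2 ⇒ x=2/(-1/3)=-6.0000
Confirm numerically:
  x=-5.609: |R|=0.95458 <1
  x=-4.249: |R|=0.75845 <1
  x=-4.143: |R|=0.74003 <1
  x=-6.352: |R|=1.03764 >1
  x=-6.236: |R|=1.02555 >1
  x=-6.198: |R|=1.02153 >1
Interval (-6.0000, 0).

(-6.0000,0); λ=-6 ⇒ h* = (6)/6 = 1.0000.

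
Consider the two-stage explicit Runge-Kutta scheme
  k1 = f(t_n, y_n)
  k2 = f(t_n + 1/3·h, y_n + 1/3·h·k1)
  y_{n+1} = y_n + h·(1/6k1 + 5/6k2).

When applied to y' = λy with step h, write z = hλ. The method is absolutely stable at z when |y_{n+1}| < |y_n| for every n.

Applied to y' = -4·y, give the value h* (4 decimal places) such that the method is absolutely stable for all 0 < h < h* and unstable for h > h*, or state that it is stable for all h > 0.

On y'=λy, z=hλ:
  k1=λy_n ⇒ h·k1=z·y_n;  k2=λ(1+1/3z)y_n ⇒ h·k2=z(1+1/3z)y_n
  y_{n+1}/y_n = 1 + 1/6z + 5/6z(1+1/3z) = 1 + z + 5/18z²
  R(z) = 1 + z + 5/18z².

Solve |R(x)|<1 on ℝ⁻.
x=-0.55: |R|=0.5340
R=1: x+5/18x²=0 ⇒ x=−18/5=-3.6000; min R=1−1/(4·5/18)=0.1000>−1
Confirm numerically:
  x=-3.293: |R|=0.71918 <1
  x=-3.256: |R|=0.68887 <1
  x=-1.468: |R|=0.13062 <1
  x=-4.026: |R|=1.47641 >1
  x=-4.011: |R|=1.45792 >1
  x=-3.766: |R|=1.17365 >1
Stable set (-3.6000, 0).

(-3.6000,0); λ=-4 ⇒ h* = (18/5)/4 = 0.9000.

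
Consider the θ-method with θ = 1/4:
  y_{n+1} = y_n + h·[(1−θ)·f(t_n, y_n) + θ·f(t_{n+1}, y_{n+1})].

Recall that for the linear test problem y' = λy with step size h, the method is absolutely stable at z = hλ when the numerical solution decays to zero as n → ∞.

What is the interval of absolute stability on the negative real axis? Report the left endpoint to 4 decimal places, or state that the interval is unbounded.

Test eqn y'=λy, z=hλ:
  y_{n+1} = y_n + z·[3/4·y_n + 1/4·y_{n+1}] ⇒ (1 − 1/4z)y_{n+1} = (1 + 3/4z)y_n
  ⇒ R(z) = (1 + 3/4z)/(1 − 1/4z).

Solve |R(x)|<1 on ℝ⁻.
x=-0.4: |R|=0.6364
R=−1: 1+3/4x = −1+1/4x ⇒ -1/2x=2 ⇒ x=2/(-1/2)=-4.0000
Confirm numerically:
  x=-3.489: |R|=0.86353 <1
  x=-3.463: |R|=0.85609 <1
  x=-3.333: |R|=0.81808 <1
  x=-2.080: |R|=0.36842 <1
  x=-4.590: |R|=1.13737 >1
  x=-4.203: |R|=1.04949 >1
Interval (-4.0000, 0).

(-4.0000, 0).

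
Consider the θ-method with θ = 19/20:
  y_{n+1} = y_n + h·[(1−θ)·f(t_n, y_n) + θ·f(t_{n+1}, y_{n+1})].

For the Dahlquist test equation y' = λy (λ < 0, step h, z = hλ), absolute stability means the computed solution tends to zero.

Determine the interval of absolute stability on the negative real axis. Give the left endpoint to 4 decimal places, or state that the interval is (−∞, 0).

Set f=λy, z=hλ:
  y_{n+1} = y_n + z·[1/20·y_n + 19/20·y_{n+1}] ⇒ (1 − 19/20z)y_{n+1} = (1 + 1/20z)y_n
  ⇒ R(z) = (1 + 1/20z)/(1 − 19/20z).

Boundary: |R(x)|=1, x<0.
x=-1.43: |R|=0.3937
x=-2: |R|=0.3103
x=-10: |R|=0.0476
x=-100: |R|=0.0417
θ=19/20≥1/2 ⇒ |1+1/20x|<|1−19/20x| ∀x<0 ⇒ interval (−∞,0).

interval (−∞, 0).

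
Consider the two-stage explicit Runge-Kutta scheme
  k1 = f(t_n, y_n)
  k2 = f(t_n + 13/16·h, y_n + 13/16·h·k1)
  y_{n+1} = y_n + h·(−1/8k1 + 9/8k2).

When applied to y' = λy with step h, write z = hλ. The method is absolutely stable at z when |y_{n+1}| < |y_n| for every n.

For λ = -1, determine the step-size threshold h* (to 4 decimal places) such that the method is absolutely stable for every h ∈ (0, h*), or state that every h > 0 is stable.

(-1.0940,0); λ=-1 ⇒ h* = (128/117)/1 = 1.0940.

With y'=λy (z=hλ):
  k1=λy_n ⇒ h·k1=z·y_n;  k2=λ(1+13/16z)y_n ⇒ h·k2=z(1+13/16z)y_n
  y_{n+1}/y_n = 1 − 1/8z + 9/8z(1+13/16z) = 1 + z + 117/128z²
  R(z) = 1 + z + 117/128z².

Need |R(x)|<1, x<0.
x=-1.69: |R|=1.9207
R=1: x+117/128x²=0 ⇒ x=−128/117=-1.0940; min R=1−1/(4·117/128)=0.7265>−1
Confirm numerically:
  x=-0.994: |R|=0.90913 <1
  x=-0.891: |R|=0.83466 <1
  x=-0.818: |R|=0.79362 <1
  x=-0.757: |R|=0.76680 <1
  x=-1.648: |R|=1.83451 >1
  x=-1.460: |R|=1.48842 >1
  x=-1.142: |R|=1.05009 >1
Interval (-1.0940, 0).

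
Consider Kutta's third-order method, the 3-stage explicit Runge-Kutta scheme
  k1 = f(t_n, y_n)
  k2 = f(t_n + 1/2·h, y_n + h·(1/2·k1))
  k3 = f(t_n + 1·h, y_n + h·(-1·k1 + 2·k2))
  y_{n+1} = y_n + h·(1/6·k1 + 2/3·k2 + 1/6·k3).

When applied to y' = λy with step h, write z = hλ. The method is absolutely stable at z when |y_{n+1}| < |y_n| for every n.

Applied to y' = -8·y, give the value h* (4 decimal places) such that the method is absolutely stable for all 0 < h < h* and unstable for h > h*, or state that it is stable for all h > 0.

On y'=λy, z=hλ:
  order 3, 3-stage ⇒ R(z)=1+z+z^2/2+z^3/6
  (e.g. R(-1.12)=0.27305, |R|=0.27305)

Find x<0 with |R(x)|<1.
x=-1.12: |R|=0.2730
|R(-2.9)|=1.7598 |R(-1.84)|=0.1855 |R(-1.24)|=0.2110
Bisect:
  x_lo=-2.8500 |R|=1.6470  x_hi=-0.3858 |R|=0.6790
  mid=-1.61794 |R|=0.01496 →hi
  mid=-2.23399 |R|=0.59684 →hi
  mid=-2.54202 |R|=1.04879 →lo
  mid=-2.38801 |R|=0.80635 →hi
  mid=-2.46501 |R|=0.92323 →hi
  mid=-2.50352 |R|=0.98489 →hi
  mid=-2.52277 |R|=1.01656 →lo
  ...
  [-2.51284,-2.51269] ⇒ x*=-2.5127
Stable set (-2.5127, 0).

(-2.5127,0); λ=-8 ⇒ h* = 0.3141.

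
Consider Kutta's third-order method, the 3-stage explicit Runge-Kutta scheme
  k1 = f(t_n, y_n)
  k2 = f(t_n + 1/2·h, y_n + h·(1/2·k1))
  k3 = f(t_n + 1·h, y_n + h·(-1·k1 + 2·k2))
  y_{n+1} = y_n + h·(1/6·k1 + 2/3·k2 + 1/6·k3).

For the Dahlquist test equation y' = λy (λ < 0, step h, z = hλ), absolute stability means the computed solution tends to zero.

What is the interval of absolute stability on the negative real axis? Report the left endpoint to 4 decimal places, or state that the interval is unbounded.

On y'=λy, z=hλ:
  order 3, 3-stage ⇒ R(z)=1+z+z^2/2+z^3/6
  (e.g. R(-0.61)=0.53822, |R|=0.53822)

Boundary: |R(x)|=1, x<0.
x=-0.61: |R|=0.5382
|R(-1.84)|=0.1855 |R(-1.69)|=0.0664 |R(-0.63)|=0.5268
Bisect:
  x_lo=-2.8543 |R|=1.6564  x_hi=-0.0763 |R|=0.9265
  mid=-1.46528 |R|=0.08391 →hi
  mid=-2.15977 |R|=0.50655 →hi
  mid=-2.50702 |R|=0.99061 →hi
  mid=-2.68065 |R|=1.29817 →lo
  mid=-2.59383 |R|=1.13839 →lo
  mid=-2.55043 |R|=1.06304 →lo
  mid=-2.52873 |R|=1.02647 →lo
  mid=-2.51787 |R|=1.00845 →lo
  mid=-2.51245 |R|=0.99951 →hi
  mid=-2.51516 |R|=1.00398 →lo
  ...
  [-2.51279,-2.51262] ⇒ x*=-2.5127
Interval (-2.5127, 0).

z∈(-2.5127,0).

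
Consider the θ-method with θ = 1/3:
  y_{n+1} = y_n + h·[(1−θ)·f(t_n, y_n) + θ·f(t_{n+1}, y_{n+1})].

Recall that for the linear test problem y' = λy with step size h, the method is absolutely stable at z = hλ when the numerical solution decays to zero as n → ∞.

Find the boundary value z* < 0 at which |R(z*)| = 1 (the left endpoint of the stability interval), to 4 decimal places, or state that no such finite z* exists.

Test eqn y'=λy, z=hλ:
  y_{n+1} = y_n + z·[2/3·y_n + 1/3·y_{n+1}] ⇒ (1 − 1/3z)y_{n+1} = (1 + 2/3z)y_n
  Hence R(z) = (1 + 2/3z)/(1 − 1/3z).

Boundary: |R(x)|=1, x<0.
x=-0.58: |R|=0.5140
R=−1: 1+2/3x = −1+1/3x ⇒ -1/3x=2 ⇒ x=2/(-1/3)=-6.0000
Confirm numerically:
  x=-5.728: |R|=0.96884 <1
  x=-3.466: |R|=0.60810 <1
  x=-3.330: |R|=0.57820 <1
  x=-6.575: |R|=1.06005 >1
  x=-6.529: |R|=1.05551 >1
  x=-6.024: |R|=1.00266 >1
So |R|<1 on (-6.0000, 0).

left endpoint -6.0000.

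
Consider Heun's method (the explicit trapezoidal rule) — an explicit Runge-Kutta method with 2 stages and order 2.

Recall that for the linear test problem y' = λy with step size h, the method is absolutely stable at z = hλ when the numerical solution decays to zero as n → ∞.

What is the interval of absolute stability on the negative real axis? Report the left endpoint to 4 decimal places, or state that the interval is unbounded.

z∈(-2.0000,0).

With y'=λy (z=hλ):
  order 2, 2-stage ⇒ R(z)=1+z+z^2/2
  (e.g. R(-0.37)=0.69845, |R|=0.69845)

Solve |R(x)|<1 on ℝ⁻.
x=-0.37: |R|=0.6985
|R(-2.33)|=1.3845 |R(-1.18)|=0.5162 |R(-0.94)|=0.5018
Bisect:
  x_lo=-2.5404 |R|=1.6864  x_hi=-0.2817 |R|=0.7580
  mid=-1.41104 |R|=0.58448 →hi
  mid=-1.97571 |R|=0.97601 →hi
  mid=-2.25805 |R|=1.29134 →lo
  mid=-2.11688 |R|=1.12371 →lo
  mid=-2.04630 |R|=1.04737 →lo
  mid=-2.01100 |R|=1.01106 →lo
  mid=-1.99336 |R|=0.99338 →hi
  mid=-2.00218 |R|=1.00218 →lo
  ...
  [-2.00011,-1.99997] ⇒ x*=-2.0000
So |R|<1 on (-2.0000, 0).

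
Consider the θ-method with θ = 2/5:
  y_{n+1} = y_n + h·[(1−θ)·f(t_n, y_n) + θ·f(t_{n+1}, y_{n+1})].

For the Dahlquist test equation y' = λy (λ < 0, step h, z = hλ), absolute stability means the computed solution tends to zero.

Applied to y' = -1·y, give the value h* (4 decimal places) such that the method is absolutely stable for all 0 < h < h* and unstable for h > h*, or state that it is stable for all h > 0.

With y'=λy (z=hλ):
  y_{n+1} = y_n + z·[3/5·y_n + 2/5·y_{n+1}] ⇒ (1 − 2/5z)y_{n+1} = (1 + 3/5z)y_n
  ⇒ R(z) = (1 + 3/5z)/(1 − 2/5z).

Boundary: |R(x)|=1, x<0.
x=-0.31: |R|=0.7242
R=−1: 1+3/5x = −1+2/5x ⇒ -1/5x=2 ⇒ x=2/(-1/5)=-10.0000
Confirm numerically:
  x=-9.919: |R|=0.99674 <1
  x=-7.387: |R|=0.86786 <1
  x=-6.964: |R|=0.83960 <1
  x=-6.684: |R|=0.81947 <1
  x=-10.538: |R|=1.02063 >1
  x=-10.386: |R|=1.01498 >1
Interval (-10.0000, 0).

(-10.0000,0); λ=-1 ⇒ h* = (10)/1 = 10.0000.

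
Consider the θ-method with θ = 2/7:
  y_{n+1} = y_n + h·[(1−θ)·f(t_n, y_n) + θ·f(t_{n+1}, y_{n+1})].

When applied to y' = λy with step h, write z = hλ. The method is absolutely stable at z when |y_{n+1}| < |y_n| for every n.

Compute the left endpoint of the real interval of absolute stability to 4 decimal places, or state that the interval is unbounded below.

With y'=λy (z=hλ):
  y_{n+1} = y_n + z·[5/7·y_n + 2/7·y_{n+1}] ⇒ (1 − 2/7z)y_{n+1} = (1 + 5/7z)y_n
  so R(z) = (1 + 5/7z)/(1 − 2/7z).

Solve |R(x)|<1 on ℝ⁻.
x=-0.38: |R|=0.6572
R=−1: 1+5/7x = −1+2/7x ⇒ -3/7x=2 ⇒ x=2/(-3/7)=-4.6667
Confirm numerically:
  x=-4.631: |R|=0.99342 <1
  x=-4.070: |R|=0.88177 <1
  x=-3.932: |R|=0.85172 <1
  x=-2.281: |R|=0.38099 <1
  x=-4.963: |R|=1.05252 >1
  x=-4.907: |R|=1.04288 >1
Interval (-4.6667, 0).

z* = -4.6667.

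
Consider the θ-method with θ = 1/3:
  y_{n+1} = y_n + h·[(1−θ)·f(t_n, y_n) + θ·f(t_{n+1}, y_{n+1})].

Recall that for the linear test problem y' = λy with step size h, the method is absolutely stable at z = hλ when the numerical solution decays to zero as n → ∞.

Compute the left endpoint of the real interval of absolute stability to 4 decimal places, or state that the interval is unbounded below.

left endpoint -6.0000.

Set f=λy, z=hλ:
  y_{n+1} = y_n + z·[2/3·y_n + 1/3·y_{n+1}] ⇒ (1 − 1/3z)y_{n+1} = (1 + 2/3z)y_n
  ⇒ R(z) = (1 + 2/3z)/(1 − 1/3z).

Solve |R(x)|<1 on ℝ⁻.
x=-0.74: |R|=0.4064
R=−1: 1+2/3x = −1+1/3x ⇒ -1/3x=2 ⇒ x=2/(-1/3)=-6.0000
Confirm numerically:
  x=-4.877: |R|=0.85743 <1
  x=-4.581: |R|=0.81282 <1
  x=-3.182: |R|=0.54416 <1
  x=-6.461: |R|=1.04873 >1
  x=-6.404: |R|=1.04296 >1
  x=-6.187: |R|=1.02035 >1
Interval (-6.0000, 0).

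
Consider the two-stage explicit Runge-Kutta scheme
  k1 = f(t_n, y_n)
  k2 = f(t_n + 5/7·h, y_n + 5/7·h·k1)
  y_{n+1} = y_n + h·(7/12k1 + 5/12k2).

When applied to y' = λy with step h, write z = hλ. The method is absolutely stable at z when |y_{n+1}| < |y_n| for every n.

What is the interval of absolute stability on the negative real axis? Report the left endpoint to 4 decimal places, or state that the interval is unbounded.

(-3.3600, 0).

With y'=λy (z=hλ):
  k1=λy_n ⇒ h·k1=z·y_n;  k2=λ(1+5/7z)y_n ⇒ h·k2=z(1+5/7z)y_n
  y_{n+1}/y_n = 1 + 7/12z + 5/12z(1+5/7z) = 1 + z + 25/84z²
  R(z) = 1 + z + 25/84z².

Solve |R(x)|<1 on ℝ⁻.
x=-1.6: |R|=0.1619
R=1: x+25/84x²=0 ⇒ x=−84/25=-3.3600; min R=1−1/(4·25/84)=0.1600>−1
Confirm numerically:
  x=-3.066: |R|=0.73172 <1
  x=-2.128: |R|=0.21973 <1
  x=-1.841: |R|=0.16771 <1
  x=-3.886: |R|=1.60834 >1
  x=-3.634: |R|=1.29634 >1
Interval (-3.3600, 0).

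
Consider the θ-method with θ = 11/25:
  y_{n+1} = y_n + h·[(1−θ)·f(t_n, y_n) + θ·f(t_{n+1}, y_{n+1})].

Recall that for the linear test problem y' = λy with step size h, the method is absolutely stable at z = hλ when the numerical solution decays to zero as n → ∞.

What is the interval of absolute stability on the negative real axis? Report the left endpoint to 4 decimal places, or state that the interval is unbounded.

Test eqn y'=λy, z=hλ:
  y_{n+1} = y_n + z·[14/25·y_n + 11/25·y_{n+1}] ⇒ (1 − 11/25z)y_{n+1} = (1 + 14/25z)y_n
  ⇒ R(z) = (1 + 14/25z)/(1 − 11/25z).

Boundary: |R(x)|=1, x<0.
x=-1.69: |R|=0.0307
R=−1: 1+14/25x = −1+11/25x ⇒ -3/25x=2 ⇒ x=2/(-3/25)=-16.6667
Confirm numerically:
  x=-12.776: |R|=0.92949 <1
  x=-11.488: |R|=0.89736 <1
  x=-10.901: |R|=0.88064 <1
  x=-17.251: |R|=1.00816 >1
  x=-17.128: |R|=1.00649 >1
  x=-16.913: |R|=1.00350 >1
So |R|<1 on (-16.6667, 0).

z∈(-16.6667,0).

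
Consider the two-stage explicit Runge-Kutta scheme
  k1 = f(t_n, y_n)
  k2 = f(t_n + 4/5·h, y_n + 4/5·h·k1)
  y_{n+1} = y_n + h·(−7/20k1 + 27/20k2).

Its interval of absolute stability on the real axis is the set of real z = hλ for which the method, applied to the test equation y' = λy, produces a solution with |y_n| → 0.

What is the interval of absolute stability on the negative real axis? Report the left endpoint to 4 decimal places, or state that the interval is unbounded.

On y'=λy, z=hλ:
  k1=λy_n ⇒ h·k1=z·y_n;  k2=λ(1+4/5z)y_n ⇒ h·k2=z(1+4/5z)y_n
  y_{n+1}/y_n = 1 − 7/20z + 27/20z(1+4/5z) = 1 + z + 27/25z²
  R(z) = 1 + z + 27/25z².

Solve |R(x)|<1 on ℝ⁻.
x=-0.57: |R|=0.7809
R=1: x+27/25x²=0 ⇒ x=−25/27=-0.9259; min R=1−1/(4·27/25)=0.7685>−1
Confirm numerically:
  x=-0.566: |R|=0.77998 <1
  x=-0.565: |R|=0.77976 <1
  x=-0.563: |R|=0.77933 <1
  x=-0.522: |R|=0.77228 <1
  x=-1.384: |R|=1.68469 >1
  x=-1.289: |R|=1.50544 >1
So |R|<1 on (-0.9259, 0).

z∈(-0.9259,0).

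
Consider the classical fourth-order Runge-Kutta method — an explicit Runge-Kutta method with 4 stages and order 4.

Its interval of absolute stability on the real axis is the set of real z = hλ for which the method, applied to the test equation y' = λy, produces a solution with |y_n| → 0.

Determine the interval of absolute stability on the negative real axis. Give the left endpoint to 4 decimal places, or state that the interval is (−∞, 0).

Set f=λy, z=hλ:
  order 4, 4-stage ⇒ R(z)=1+z+z^2/2+z^3/6+z^4/24
  (e.g. R(-0.39)=0.67713, |R|=0.67713)

Solve |R(x)|<1 on ℝ⁻.
x=-0.39: |R|=0.6771
|R(-2.5)|=0.6484 |R(-1.59)|=0.2704 |R(-0.5)|=0.6068
Bisect:
  x_lo=-3.4510 |R|=2.5636  x_hi=-0.2897 |R|=0.7485
  mid=-1.87034 |R|=0.29817 →hi
  mid=-2.66068 |R|=0.82781 →hi
  mid=-3.05584 |R|=1.49064 →lo
  mid=-2.85826 |R|=1.11570 →lo
  mid=-2.75947 |R|=0.96176 →hi
  mid=-2.80886 |R|=1.03612 →lo
  mid=-2.78417 |R|=0.99830 →hi
  ...
  [-2.78532,-2.78513] ⇒ x*=-2.7853
Stable set (-2.7853, 0).

z∈(-2.7853,0).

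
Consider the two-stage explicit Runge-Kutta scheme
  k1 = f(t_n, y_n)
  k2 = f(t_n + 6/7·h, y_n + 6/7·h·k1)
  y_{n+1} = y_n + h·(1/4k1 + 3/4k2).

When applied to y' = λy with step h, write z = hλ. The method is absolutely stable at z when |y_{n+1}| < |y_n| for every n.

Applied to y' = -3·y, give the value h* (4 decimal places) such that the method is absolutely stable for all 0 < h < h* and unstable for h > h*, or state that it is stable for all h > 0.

(-1.5556,0); λ=-3 ⇒ h* = (14/9)/3 = 0.5185.

Test eqn y'=λy, z=hλ:
  k1=λy_n ⇒ h·k1=z·y_n;  k2=λ(1+6/7z)y_n ⇒ h·k2=z(1+6/7z)y_n
  y_{n+1}/y_n = 1 + 1/4z + 3/4z(1+6/7z) = 1 + z + 9/14z²
  R(z) = 1 + z + 9/14z².

Solve |R(x)|<1 on ℝ⁻.
x=-0.43: |R|=0.6889
R=1: x+9/14x²=0 ⇒ x=−14/9=-1.5556; min R=1−1/(4·9/14)=0.6111>−1
Confirm numerically:
  x=-1.422: |R|=0.87791 <1
  x=-1.064: |R|=0.66378 <1
  x=-0.689: |R|=0.61618 <1
  x=-0.629: |R|=0.62534 <1
  x=-2.083: |R|=1.70629 >1
  x=-1.629: |R|=1.07691 >1
  x=-1.585: |R|=1.03000 >1
Stable set (-1.5556, 0).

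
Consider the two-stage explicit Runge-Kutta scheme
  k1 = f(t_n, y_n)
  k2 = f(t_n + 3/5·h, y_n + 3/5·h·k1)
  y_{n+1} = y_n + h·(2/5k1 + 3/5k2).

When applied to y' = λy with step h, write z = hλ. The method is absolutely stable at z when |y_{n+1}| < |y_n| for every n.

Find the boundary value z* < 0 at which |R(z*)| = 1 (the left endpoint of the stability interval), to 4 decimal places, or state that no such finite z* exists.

left endpoint -2.7778.

With y'=λy (z=hλ):
  k1=λy_n ⇒ h·k1=z·y_n;  k2=λ(1+3/5z)y_n ⇒ h·k2=z(1+3/5z)y_n
  y_{n+1}/y_n = 1 + 2/5z + 3/5z(1+3/5z) = 1 + z + 9/25z²
  Hence R(z) = 1 + z + 9/25z².

Need |R(x)|<1, x<0.
x=-0.63: |R|=0.5129
R=1: x+9/25x²=0 ⇒ x=−25/9=-2.7778; min R=1−1/(4·9/25)=0.3056>−1
Confirm numerically:
  x=-1.768: |R|=0.35730 <1
  x=-1.456: |R|=0.30718 <1
  x=-1.361: |R|=0.30584 <1
  x=-1.254: |R|=0.31211 <1
  x=-3.348: |R|=1.68728 >1
  x=-3.124: |R|=1.38938 >1
Interval (-2.7778, 0).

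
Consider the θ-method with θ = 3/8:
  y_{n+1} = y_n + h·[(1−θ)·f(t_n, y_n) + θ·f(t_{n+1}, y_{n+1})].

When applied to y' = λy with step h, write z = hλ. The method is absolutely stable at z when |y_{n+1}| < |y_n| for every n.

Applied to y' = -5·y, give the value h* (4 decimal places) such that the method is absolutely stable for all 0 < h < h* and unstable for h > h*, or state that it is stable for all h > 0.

(-8.0000,0); λ=-5 ⇒ h* = (8)/5 = 1.6000.

Set f=λy, z=hλ:
  y_{n+1} = y_n + z·[5/8·y_n + 3/8·y_{n+1}] ⇒ (1 − 3/8z)y_{n+1} = (1 + 5/8z)y_n
  R(z) = (1 + 5/8z)/(1 − 3/8z).

Find x<0 with |R(x)|<1.
x=-1.3: |R|=0.1261
R=−1: 1+5/8x = −1+3/8x ⇒ -1/4x=2 ⇒ x=2/(-1/4)=-8.0000
Confirm numerically:
  x=-6.257: |R|=0.86978 <1
  x=-5.857: |R|=0.83239 <1
  x=-3.628: |R|=0.53696 <1
  x=-8.550: |R|=1.03269 >1
  x=-8.514: |R|=1.03065 >1
  x=-8.089: |R|=1.00552 >1
Interval (-8.0000, 0).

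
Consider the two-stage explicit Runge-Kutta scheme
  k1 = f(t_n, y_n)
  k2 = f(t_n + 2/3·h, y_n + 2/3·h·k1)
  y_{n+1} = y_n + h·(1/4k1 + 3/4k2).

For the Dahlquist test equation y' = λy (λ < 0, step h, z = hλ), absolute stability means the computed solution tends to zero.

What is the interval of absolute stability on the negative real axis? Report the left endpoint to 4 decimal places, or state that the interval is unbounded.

With y'=λy (z=hλ):
  k1=λy_n ⇒ h·k1=z·y_n;  k2=λ(1+2/3z)y_n ⇒ h·k2=z(1+2/3z)y_n
  y_{n+1}/y_n = 1 + 1/4z + 3/4z(1+2/3z) = 1 + z + 1/2z²
  R(z) = 1 + z + 1/2z².

Solve |R(x)|<1 on ℝ⁻.
x=-1.09: |R|=0.5040
R=1: x+1/2x²=0 ⇒ x=−2=-2.0000; min R=1−1/(4·1/2)=0.5000>−1
Confirm numerically:
  x=-1.753: |R|=0.78350 <1
  x=-1.380: |R|=0.57220 <1
  x=-1.207: |R|=0.52142 <1
  x=-2.595: |R|=1.77201 >1
  x=-2.558: |R|=1.71368 >1
Stable set (-2.0000, 0).

z∈(-2.0000,0).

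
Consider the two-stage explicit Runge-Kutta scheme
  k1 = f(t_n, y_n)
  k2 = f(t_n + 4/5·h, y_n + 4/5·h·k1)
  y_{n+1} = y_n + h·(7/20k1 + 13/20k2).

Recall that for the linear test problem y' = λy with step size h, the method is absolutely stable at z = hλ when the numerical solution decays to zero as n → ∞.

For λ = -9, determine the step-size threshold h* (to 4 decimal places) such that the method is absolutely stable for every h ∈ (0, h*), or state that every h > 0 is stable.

Set f=λy, z=hλ:
  k1=λy_n ⇒ h·k1=z·y_n;  k2=λ(1+4/5z)y_n ⇒ h·k2=z(1+4/5z)y_n
  y_{n+1}/y_n = 1 + 7/20z + 13/20z(1+4/5z) = 1 + z + 13/25z²
  Hence R(z) = 1 + z + 13/25z².

Need |R(x)|<1, x<0.
x=-1.45: |R|=0.6433
R=1: x+13/25x²=0 ⇒ x=−25/13=-1.9231; min R=1−1/(4·13/25)=0.5192>−1
Confirm numerically:
  x=-1.600: |R|=0.73120 <1
  x=-1.507: |R|=0.67395 <1
  x=-1.097: |R|=0.52877 <1
  x=-0.835: |R|=0.52756 <1
  x=-2.261: |R|=1.39730 >1
  x=-2.252: |R|=1.38518 >1
  x=-2.215: |R|=1.33624 >1
Interval (-1.9231, 0).

(-1.9231,0); λ=-9 ⇒ h* = (25/13)/9 = 0.2137.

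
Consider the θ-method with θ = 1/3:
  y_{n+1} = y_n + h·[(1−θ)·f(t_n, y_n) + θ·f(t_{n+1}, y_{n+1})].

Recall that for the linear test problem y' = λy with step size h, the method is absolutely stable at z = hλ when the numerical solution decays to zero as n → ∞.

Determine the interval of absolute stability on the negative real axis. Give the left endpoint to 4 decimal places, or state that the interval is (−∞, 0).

Test eqn y'=λy, z=hλ:
  y_{n+1} = y_n + z·[2/3·y_n + 1/3·y_{n+1}] ⇒ (1 − 1/3z)y_{n+1} = (1 + 2/3z)y_n
  ⇒ R(z) = (1 + 2/3z)/(1 − 1/3z).

Find x<0 with |R(x)|<1.
x=-0.54: |R|=0.5424
R=−1: 1+2/3x = −1+1/3x ⇒ -1/3x=2 ⇒ x=2/(-1/3)=-6.0000
Confirm numerically:
  x=-5.928: |R|=0.99194 <1
  x=-5.673: |R|=0.96230 <1
  x=-4.267: |R|=0.76152 <1
  x=-6.400: |R|=1.04255 >1
  x=-6.083: |R|=1.00914 >1
  x=-6.065: |R|=1.00717 >1
Interval (-6.0000, 0).

z∈(-6.0000,0).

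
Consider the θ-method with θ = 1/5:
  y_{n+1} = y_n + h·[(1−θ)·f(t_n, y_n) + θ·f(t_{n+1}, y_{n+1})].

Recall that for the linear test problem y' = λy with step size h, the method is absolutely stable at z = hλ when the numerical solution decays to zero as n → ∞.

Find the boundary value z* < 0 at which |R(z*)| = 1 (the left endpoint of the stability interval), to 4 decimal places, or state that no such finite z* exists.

On y'=λy, z=hλ:
  y_{n+1} = y_n + z·[4/5·y_n + 1/5·y_{n+1}] ⇒ (1 − 1/5z)y_{n+1} = (1 + 4/5z)y_n
  so R(z) = (1 + 4/5z)/(1 − 1/5z).

Find x<0 with |R(x)|<1.
x=-1.75: |R|=0.2963
R=−1: 1+4/5x = −1+1/5x ⇒ -3/5x=2 ⇒ x=2/(-3/5)=-3.3333
Confirm numerically:
  x=-2.759: |R|=0.77794 <1
  x=-2.570: |R|=0.69749 <1
  x=-2.275: |R|=0.56357 <1
  x=-1.408: |R|=0.09863 <1
  x=-3.676: |R|=1.11849 >1
  x=-3.535: |R|=1.07088 >1
  x=-3.355: |R|=1.00778 >1
Stable set (-3.3333, 0).

z* = -3.3333.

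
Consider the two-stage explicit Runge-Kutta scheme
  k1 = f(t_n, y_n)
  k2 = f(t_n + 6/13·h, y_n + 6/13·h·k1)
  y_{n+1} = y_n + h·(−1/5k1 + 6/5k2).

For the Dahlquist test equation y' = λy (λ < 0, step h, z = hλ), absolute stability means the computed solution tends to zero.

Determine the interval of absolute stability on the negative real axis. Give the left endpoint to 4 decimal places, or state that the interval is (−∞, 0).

z∈(-1.8056,0).

Test eqn y'=λy, z=hλ:
  k1=λy_n ⇒ h·k1=z·y_n;  k2=λ(1+6/13z)y_n ⇒ h·k2=z(1+6/13z)y_n
  y_{n+1}/y_n = 1 − 1/5z + 6/5z(1+6/13z) = 1 + z + 36/65z²
  Hence R(z) = 1 + z + 36/65z².

Need |R(x)|<1, x<0.
x=-0.61: |R|=0.5961
R=1: x+36/65x²=0 ⇒ x=−65/36=-1.8056; min R=1−1/(4·36/65)=0.5486>−1
Confirm numerically:
  x=-1.783: |R|=0.97773 <1
  x=-1.669: |R|=0.87377 <1
  x=-1.599: |R|=0.81707 <1
  x=-1.481: |R|=0.73378 <1
  x=-2.267: |R|=1.57938 >1
  x=-2.115: |R|=1.36248 >1
  x=-1.881: |R|=1.07860 >1
Interval (-1.8056, 0).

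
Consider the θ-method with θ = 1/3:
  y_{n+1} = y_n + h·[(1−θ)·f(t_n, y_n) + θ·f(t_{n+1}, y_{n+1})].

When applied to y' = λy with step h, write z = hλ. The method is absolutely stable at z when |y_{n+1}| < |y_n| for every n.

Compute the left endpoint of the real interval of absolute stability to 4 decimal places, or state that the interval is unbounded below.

Test eqn y'=λy, z=hλ:
  y_{n+1} = y_n + z·[2/3·y_n + 1/3·y_{n+1}] ⇒ (1 − 1/3z)y_{n+1} = (1 + 2/3z)y_n
  R(z) = (1 + 2/3z)/(1 − 1/3z).

Find x<0 with |R(x)|<1.
x=-0.56: |R|=0.5281
R=−1: 1+2/3x = −1+1/3x ⇒ -1/3x=2 ⇒ x=2/(-1/3)=-6.0000
Confirm numerically:
  x=-3.757: |R|=0.66805 <1
  x=-3.724: |R|=0.66151 <1
  x=-2.846: |R|=0.46049 <1
  x=-6.497: |R|=1.05233 >1
  x=-6.226: |R|=1.02450 >1
  x=-6.063: |R|=1.00695 >1
Stable set (-6.0000, 0).

z* = -6.0000.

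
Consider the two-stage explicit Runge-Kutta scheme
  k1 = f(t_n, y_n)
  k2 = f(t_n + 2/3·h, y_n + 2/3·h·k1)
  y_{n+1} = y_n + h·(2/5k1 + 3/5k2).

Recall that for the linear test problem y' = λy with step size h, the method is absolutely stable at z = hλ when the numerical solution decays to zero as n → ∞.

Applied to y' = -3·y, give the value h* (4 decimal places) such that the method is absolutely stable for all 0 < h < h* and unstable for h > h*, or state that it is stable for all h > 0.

(-2.5000,0); λ=-3 ⇒ h* = (5/2)/3 = 0.8333.

On y'=λy, z=hλ:
  k1=λy_n ⇒ h·k1=z·y_n;  k2=λ(1+2/3z)y_n ⇒ h·k2=z(1+2/3z)y_n
  y_{n+1}/y_n = 1 + 2/5z + 3/5z(1+2/3z) = 1 + z + 2/5z²
  R(z) = 1 + z + 2/5z².

Find x<0 with |R(x)|<1.
x=-1.5: |R|=0.4000
R=1: x+2/5x²=0 ⇒ x=−5/2=-2.5000; min R=1−1/(4·2/5)=0.3750>−1
Confirm numerically:
  x=-2.392: |R|=0.89667 <1
  x=-2.137: |R|=0.68971 <1
  x=-1.903: |R|=0.54556 <1
  x=-1.543: |R|=0.40934 <1
  x=-2.593: |R|=1.09646 >1
  x=-2.577: |R|=1.07937 >1
Stable set (-2.5000, 0).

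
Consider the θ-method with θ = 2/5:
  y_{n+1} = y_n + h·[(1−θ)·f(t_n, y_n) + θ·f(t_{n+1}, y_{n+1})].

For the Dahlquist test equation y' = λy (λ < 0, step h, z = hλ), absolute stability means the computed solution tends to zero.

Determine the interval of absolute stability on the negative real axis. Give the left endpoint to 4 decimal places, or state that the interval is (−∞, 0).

With y'=λy (z=hλ):
  y_{n+1} = y_n + z·[3/5·y_n + 2/5·y_{n+1}] ⇒ (1 − 2/5z)y_{n+1} = (1 + 3/5z)y_n
  so R(z) = (1 + 3/5z)/(1 − 2/5z).

Solve |R(x)|<1 on ℝ⁻.
x=-0.62: |R|=0.5032
R=−1: 1+3/5x = −1+2/5x ⇒ -1/5x=2 ⇒ x=2/(-1/5)=-10.0000
Confirm numerically:
  x=-6.703: |R|=0.82087 <1
  x=-6.396: |R|=0.79744 <1
  x=-4.348: |R|=0.58732 <1
  x=-10.402: |R|=1.01558 >1
  x=-10.042: |R|=1.00167 >1
So |R|<1 on (-10.0000, 0).

z∈(-10.0000,0).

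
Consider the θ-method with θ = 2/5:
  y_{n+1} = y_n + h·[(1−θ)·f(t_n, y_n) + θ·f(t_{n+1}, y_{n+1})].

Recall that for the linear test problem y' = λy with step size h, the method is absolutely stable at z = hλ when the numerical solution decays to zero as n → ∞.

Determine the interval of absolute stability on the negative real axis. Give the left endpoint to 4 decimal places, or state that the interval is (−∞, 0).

z∈(-10.0000,0).

Test eqn y'=λy, z=hλ:
  y_{n+1} = y_n + z·[3/5·y_n + 2/5·y_{n+1}] ⇒ (1 − 2/5z)y_{n+1} = (1 + 3/5z)y_n
  ⇒ R(z) = (1 + 3/5z)/(1 − 2/5z).

Boundary: |R(x)|=1, x<0.
x=-1.02: |R|=0.2756
R=−1: 1+3/5x = −1+2/5x ⇒ -1/5x=2 ⇒ x=2/(-1/5)=-10.0000
Confirm numerically:
  x=-8.771: |R|=0.94548 <1
  x=-7.750: |R|=0.89024 <1
  x=-4.883: |R|=0.65346 <1
  x=-10.410: |R|=1.01588 >1
  x=-10.272: |R|=1.01065 >1
So |R|<1 on (-10.0000, 0).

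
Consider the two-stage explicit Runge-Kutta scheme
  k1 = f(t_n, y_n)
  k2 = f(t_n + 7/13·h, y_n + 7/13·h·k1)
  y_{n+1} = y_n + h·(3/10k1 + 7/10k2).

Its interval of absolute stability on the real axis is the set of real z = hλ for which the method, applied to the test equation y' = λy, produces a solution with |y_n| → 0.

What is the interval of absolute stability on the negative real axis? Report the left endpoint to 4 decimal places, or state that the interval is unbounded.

Set f=λy, z=hλ:
  k1=λy_n ⇒ h·k1=z·y_n;  k2=λ(1+7/13z)y_n ⇒ h·k2=z(1+7/13z)y_n
  y_{n+1}/y_n = 1 + 3/10z + 7/10z(1+7/13z) = 1 + z + 49/130z²
  Hence R(z) = 1 + z + 49/130z².

Need |R(x)|<1, x<0.
x=-1.61: |R|=0.3670
R=1: x+49/130x²=0 ⇒ x=−130/49=-2.6531; min R=1−1/(4·49/130)=0.3367>−1
Confirm numerically:
  x=-2.193: |R|=0.61972 <1
  x=-2.017: |R|=0.51643 <1
  x=-1.765: |R|=0.40920 <1
  x=-1.592: |R|=0.36330 <1
  x=-3.218: |R|=1.68524 >1
  x=-2.790: |R|=1.14401 >1
Stable set (-2.6531, 0).

z∈(-2.6531,0).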